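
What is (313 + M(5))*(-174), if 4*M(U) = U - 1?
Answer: -54636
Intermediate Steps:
M(U) = -1/4 + U/4 (M(U) = (U - 1)/4 = (-1 + U)/4 = -1/4 + U/4)
(313 + M(5))*(-174) = (313 + (-1/4 + (1/4)*5))*(-174) = (313 + (-1/4 + 5/4))*(-174) = (313 + 1)*(-174) = 314*(-174) = -54636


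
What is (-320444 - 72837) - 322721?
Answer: -716002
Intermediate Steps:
(-320444 - 72837) - 322721 = -393281 - 322721 = -716002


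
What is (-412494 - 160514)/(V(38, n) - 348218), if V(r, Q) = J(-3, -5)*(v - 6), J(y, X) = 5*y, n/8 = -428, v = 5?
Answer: 573008/348203 ≈ 1.6456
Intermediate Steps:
n = -3424 (n = 8*(-428) = -3424)
V(r, Q) = 15 (V(r, Q) = (5*(-3))*(5 - 6) = -15*(-1) = 15)
(-412494 - 160514)/(V(38, n) - 348218) = (-412494 - 160514)/(15 - 348218) = -573008/(-348203) = -573008*(-1/348203) = 573008/348203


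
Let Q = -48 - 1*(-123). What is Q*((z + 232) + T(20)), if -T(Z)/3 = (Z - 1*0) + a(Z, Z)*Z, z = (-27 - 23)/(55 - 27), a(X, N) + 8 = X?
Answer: -577275/14 ≈ -41234.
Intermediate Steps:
a(X, N) = -8 + X
z = -25/14 (z = -50/28 = -50*1/28 = -25/14 ≈ -1.7857)
T(Z) = -3*Z - 3*Z*(-8 + Z) (T(Z) = -3*((Z - 1*0) + (-8 + Z)*Z) = -3*((Z + 0) + Z*(-8 + Z)) = -3*(Z + Z*(-8 + Z)) = -3*Z - 3*Z*(-8 + Z))
Q = 75 (Q = -48 + 123 = 75)
Q*((z + 232) + T(20)) = 75*((-25/14 + 232) + 3*20*(7 - 1*20)) = 75*(3223/14 + 3*20*(7 - 20)) = 75*(3223/14 + 3*20*(-13)) = 75*(3223/14 - 780) = 75*(-7697/14) = -577275/14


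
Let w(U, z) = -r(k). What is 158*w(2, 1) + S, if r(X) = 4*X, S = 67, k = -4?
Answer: 2595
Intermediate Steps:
w(U, z) = 16 (w(U, z) = -4*(-4) = -1*(-16) = 16)
158*w(2, 1) + S = 158*16 + 67 = 2528 + 67 = 2595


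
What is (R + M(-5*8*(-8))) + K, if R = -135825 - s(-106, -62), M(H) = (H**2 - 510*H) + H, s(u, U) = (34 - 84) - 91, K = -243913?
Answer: -440077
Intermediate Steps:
s(u, U) = -141 (s(u, U) = -50 - 91 = -141)
M(H) = H**2 - 509*H
R = -135684 (R = -135825 - 1*(-141) = -135825 + 141 = -135684)
(R + M(-5*8*(-8))) + K = (-135684 + (-5*8*(-8))*(-509 - 5*8*(-8))) - 243913 = (-135684 + (-40*(-8))*(-509 - 40*(-8))) - 243913 = (-135684 + 320*(-509 + 320)) - 243913 = (-135684 + 320*(-189)) - 243913 = (-135684 - 60480) - 243913 = -196164 - 243913 = -440077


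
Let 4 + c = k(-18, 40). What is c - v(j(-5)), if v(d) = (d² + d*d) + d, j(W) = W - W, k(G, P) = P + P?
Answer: 76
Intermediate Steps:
k(G, P) = 2*P
j(W) = 0
c = 76 (c = -4 + 2*40 = -4 + 80 = 76)
v(d) = d + 2*d² (v(d) = (d² + d²) + d = 2*d² + d = d + 2*d²)
c - v(j(-5)) = 76 - 0*(1 + 2*0) = 76 - 0*(1 + 0) = 76 - 0 = 76 - 1*0 = 76 + 0 = 76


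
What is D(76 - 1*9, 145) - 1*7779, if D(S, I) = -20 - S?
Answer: -7866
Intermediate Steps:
D(76 - 1*9, 145) - 1*7779 = (-20 - (76 - 1*9)) - 1*7779 = (-20 - (76 - 9)) - 7779 = (-20 - 1*67) - 7779 = (-20 - 67) - 7779 = -87 - 7779 = -7866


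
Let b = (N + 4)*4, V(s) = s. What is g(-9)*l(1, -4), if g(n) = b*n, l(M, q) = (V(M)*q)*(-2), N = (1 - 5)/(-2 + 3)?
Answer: 0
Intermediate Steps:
N = -4 (N = -4/1 = -4*1 = -4)
b = 0 (b = (-4 + 4)*4 = 0*4 = 0)
l(M, q) = -2*M*q (l(M, q) = (M*q)*(-2) = -2*M*q)
g(n) = 0 (g(n) = 0*n = 0)
g(-9)*l(1, -4) = 0*(-2*1*(-4)) = 0*8 = 0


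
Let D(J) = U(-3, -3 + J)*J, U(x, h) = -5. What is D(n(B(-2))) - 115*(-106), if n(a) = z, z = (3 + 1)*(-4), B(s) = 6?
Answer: 12270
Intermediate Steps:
z = -16 (z = 4*(-4) = -16)
n(a) = -16
D(J) = -5*J
D(n(B(-2))) - 115*(-106) = -5*(-16) - 115*(-106) = 80 + 12190 = 12270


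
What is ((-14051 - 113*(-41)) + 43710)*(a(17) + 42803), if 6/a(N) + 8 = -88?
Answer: 5871193331/4 ≈ 1.4678e+9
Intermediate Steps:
a(N) = -1/16 (a(N) = 6/(-8 - 88) = 6/(-96) = 6*(-1/96) = -1/16)
((-14051 - 113*(-41)) + 43710)*(a(17) + 42803) = ((-14051 - 113*(-41)) + 43710)*(-1/16 + 42803) = ((-14051 + 4633) + 43710)*(684847/16) = (-9418 + 43710)*(684847/16) = 34292*(684847/16) = 5871193331/4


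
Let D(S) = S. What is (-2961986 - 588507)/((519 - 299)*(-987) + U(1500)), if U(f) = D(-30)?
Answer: 3550493/217170 ≈ 16.349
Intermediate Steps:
U(f) = -30
(-2961986 - 588507)/((519 - 299)*(-987) + U(1500)) = (-2961986 - 588507)/((519 - 299)*(-987) - 30) = -3550493/(220*(-987) - 30) = -3550493/(-217140 - 30) = -3550493/(-217170) = -3550493*(-1/217170) = 3550493/217170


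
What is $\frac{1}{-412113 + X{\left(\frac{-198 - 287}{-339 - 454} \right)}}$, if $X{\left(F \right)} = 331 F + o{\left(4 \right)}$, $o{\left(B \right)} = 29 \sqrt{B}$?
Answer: $- \frac{793}{326599080} \approx -2.4281 \cdot 10^{-6}$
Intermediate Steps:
$X{\left(F \right)} = 58 + 331 F$ ($X{\left(F \right)} = 331 F + 29 \sqrt{4} = 331 F + 29 \cdot 2 = 331 F + 58 = 58 + 331 F$)
$\frac{1}{-412113 + X{\left(\frac{-198 - 287}{-339 - 454} \right)}} = \frac{1}{-412113 + \left(58 + 331 \frac{-198 - 287}{-339 - 454}\right)} = \frac{1}{-412113 + \left(58 + 331 \left(- \frac{485}{-793}\right)\right)} = \frac{1}{-412113 + \left(58 + 331 \left(\left(-485\right) \left(- \frac{1}{793}\right)\right)\right)} = \frac{1}{-412113 + \left(58 + 331 \cdot \frac{485}{793}\right)} = \frac{1}{-412113 + \left(58 + \frac{160535}{793}\right)} = \frac{1}{-412113 + \frac{206529}{793}} = \frac{1}{- \frac{326599080}{793}} = - \frac{793}{326599080}$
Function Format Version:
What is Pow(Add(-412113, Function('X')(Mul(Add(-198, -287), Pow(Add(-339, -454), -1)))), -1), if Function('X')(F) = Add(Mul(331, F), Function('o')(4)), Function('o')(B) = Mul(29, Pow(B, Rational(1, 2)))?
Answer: Rational(-793, 326599080) ≈ -2.4281e-6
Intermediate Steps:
Function('X')(F) = Add(58, Mul(331, F)) (Function('X')(F) = Add(Mul(331, F), Mul(29, Pow(4, Rational(1, 2)))) = Add(Mul(331, F), Mul(29, 2)) = Add(Mul(331, F), 58) = Add(58, Mul(331, F)))
Pow(Add(-412113, Function('X')(Mul(Add(-198, -287), Pow(Add(-339, -454), -1)))), -1) = Pow(Add(-412113, Add(58, Mul(331, Mul(Add(-198, -287), Pow(Add(-339, -454), -1))))), -1) = Pow(Add(-412113, Add(58, Mul(331, Mul(-485, Pow(-793, -1))))), -1) = Pow(Add(-412113, Add(58, Mul(331, Mul(-485, Rational(-1, 793))))), -1) = Pow(Add(-412113, Add(58, Mul(331, Rational(485, 793)))), -1) = Pow(Add(-412113, Add(58, Rational(160535, 793))), -1) = Pow(Add(-412113, Rational(206529, 793)), -1) = Pow(Rational(-326599080, 793), -1) = Rational(-793, 326599080)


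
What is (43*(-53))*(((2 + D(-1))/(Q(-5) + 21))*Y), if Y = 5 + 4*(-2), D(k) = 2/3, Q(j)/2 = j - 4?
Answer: 18232/3 ≈ 6077.3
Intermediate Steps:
Q(j) = -8 + 2*j (Q(j) = 2*(j - 4) = 2*(-4 + j) = -8 + 2*j)
D(k) = ⅔ (D(k) = 2*(⅓) = ⅔)
Y = -3 (Y = 5 - 8 = -3)
(43*(-53))*(((2 + D(-1))/(Q(-5) + 21))*Y) = (43*(-53))*(((2 + ⅔)/((-8 + 2*(-5)) + 21))*(-3)) = -2279*8/(3*((-8 - 10) + 21))*(-3) = -2279*8/(3*(-18 + 21))*(-3) = -2279*(8/3)/3*(-3) = -2279*(8/3)*(⅓)*(-3) = -18232*(-3)/9 = -2279*(-8/3) = 18232/3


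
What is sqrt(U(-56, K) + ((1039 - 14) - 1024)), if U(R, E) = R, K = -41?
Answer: I*sqrt(55) ≈ 7.4162*I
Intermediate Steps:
sqrt(U(-56, K) + ((1039 - 14) - 1024)) = sqrt(-56 + ((1039 - 14) - 1024)) = sqrt(-56 + (1025 - 1024)) = sqrt(-56 + 1) = sqrt(-55) = I*sqrt(55)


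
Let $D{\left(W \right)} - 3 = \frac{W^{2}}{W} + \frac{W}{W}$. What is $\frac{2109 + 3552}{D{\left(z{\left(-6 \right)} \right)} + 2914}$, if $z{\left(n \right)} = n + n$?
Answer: $\frac{5661}{2906} \approx 1.948$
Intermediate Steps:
$z{\left(n \right)} = 2 n$
$D{\left(W \right)} = 4 + W$ ($D{\left(W \right)} = 3 + \left(\frac{W^{2}}{W} + \frac{W}{W}\right) = 3 + \left(W + 1\right) = 3 + \left(1 + W\right) = 4 + W$)
$\frac{2109 + 3552}{D{\left(z{\left(-6 \right)} \right)} + 2914} = \frac{2109 + 3552}{\left(4 + 2 \left(-6\right)\right) + 2914} = \frac{5661}{\left(4 - 12\right) + 2914} = \frac{5661}{-8 + 2914} = \frac{5661}{2906}$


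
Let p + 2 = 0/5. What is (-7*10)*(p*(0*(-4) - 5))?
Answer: -700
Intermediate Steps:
p = -2 (p = -2 + 0/5 = -2 + 0*(⅕) = -2 + 0 = -2)
(-7*10)*(p*(0*(-4) - 5)) = (-7*10)*(-2*(0*(-4) - 5)) = -(-140)*(0 - 5) = -(-140)*(-5) = -70*10 = -700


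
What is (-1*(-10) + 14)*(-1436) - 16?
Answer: -34480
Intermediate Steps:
(-1*(-10) + 14)*(-1436) - 16 = (10 + 14)*(-1436) - 16 = 24*(-1436) - 16 = -34464 - 16 = -34480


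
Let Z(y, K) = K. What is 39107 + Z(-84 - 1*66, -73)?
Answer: 39034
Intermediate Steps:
39107 + Z(-84 - 1*66, -73) = 39107 - 73 = 39034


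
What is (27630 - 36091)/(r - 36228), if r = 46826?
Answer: -8461/10598 ≈ -0.79836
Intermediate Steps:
(27630 - 36091)/(r - 36228) = (27630 - 36091)/(46826 - 36228) = -8461/10598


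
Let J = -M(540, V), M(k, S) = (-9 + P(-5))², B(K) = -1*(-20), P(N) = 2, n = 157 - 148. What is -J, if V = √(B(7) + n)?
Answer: 49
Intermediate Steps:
n = 9
B(K) = 20
V = √29 (V = √(20 + 9) = √29 ≈ 5.3852)
M(k, S) = 49 (M(k, S) = (-9 + 2)² = (-7)² = 49)
J = -49 (J = -1*49 = -49)
-J = -1*(-49) = 49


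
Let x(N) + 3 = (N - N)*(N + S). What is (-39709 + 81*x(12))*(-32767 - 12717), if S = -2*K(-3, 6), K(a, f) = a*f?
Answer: 1817176768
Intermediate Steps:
S = 36 (S = -(-6)*6 = -2*(-18) = 36)
x(N) = -3 (x(N) = -3 + (N - N)*(N + 36) = -3 + 0*(36 + N) = -3 + 0 = -3)
(-39709 + 81*x(12))*(-32767 - 12717) = (-39709 + 81*(-3))*(-32767 - 12717) = (-39709 - 243)*(-45484) = -39952*(-45484) = 1817176768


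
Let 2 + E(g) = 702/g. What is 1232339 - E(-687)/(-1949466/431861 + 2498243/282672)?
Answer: 4805093125100090015/3899162811589 ≈ 1.2323e+6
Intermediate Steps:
E(g) = -2 + 702/g
1232339 - E(-687)/(-1949466/431861 + 2498243/282672) = 1232339 - (-2 + 702/(-687))/(-1949466/431861 + 2498243/282672) = 1232339 - (-2 + 702*(-1/687))/(-1949466*1/431861 + 2498243*(1/282672)) = 1232339 - (-2 - 234/229)/(-62886/13931 + 2498243/282672) = 1232339 - (-692)/(229*17026911841/3937903632) = 1232339 - (-692)*3937903632/(229*17026911841) = 1232339 - 1*(-2725029313344/3899162811589) = 1232339 + 2725029313344/3899162811589 = 4805093125100090015/3899162811589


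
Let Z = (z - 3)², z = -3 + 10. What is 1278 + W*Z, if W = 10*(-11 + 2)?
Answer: -162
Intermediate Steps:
z = 7
Z = 16 (Z = (7 - 3)² = 4² = 16)
W = -90 (W = 10*(-9) = -90)
1278 + W*Z = 1278 - 90*16 = 1278 - 1440 = -162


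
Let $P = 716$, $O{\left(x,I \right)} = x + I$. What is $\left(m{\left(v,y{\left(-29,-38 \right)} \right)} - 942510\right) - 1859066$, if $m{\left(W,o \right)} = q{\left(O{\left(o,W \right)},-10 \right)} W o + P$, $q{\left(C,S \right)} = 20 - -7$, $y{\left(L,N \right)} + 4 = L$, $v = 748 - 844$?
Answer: $-2715324$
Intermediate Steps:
$v = -96$ ($v = 748 - 844 = -96$)
$O{\left(x,I \right)} = I + x$
$y{\left(L,N \right)} = -4 + L$
$q{\left(C,S \right)} = 27$ ($q{\left(C,S \right)} = 20 + 7 = 27$)
$m{\left(W,o \right)} = 716 + 27 W o$ ($m{\left(W,o \right)} = 27 W o + 716 = 716 + 27 W o$)
$\left(m{\left(v,y{\left(-29,-38 \right)} \right)} - 942510\right) - 1859066 = \left(\left(716 + 27 \left(-96\right) \left(-4 - 29\right)\right) - 942510\right) - 1859066 = \left(\left(716 + 27 \left(-96\right) \left(-33\right)\right) - 942510\right) - 1859066 = \left(\left(716 + 85536\right) - 942510\right) - 1859066 = \left(86252 - 942510\right) - 1859066 = -856258 - 1859066 = -2715324$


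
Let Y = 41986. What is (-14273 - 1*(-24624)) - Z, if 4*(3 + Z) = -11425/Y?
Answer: 1738903601/167944 ≈ 10354.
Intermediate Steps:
Z = -515257/167944 (Z = -3 + (-11425/41986)/4 = -3 + (-11425*1/41986)/4 = -3 + (1/4)*(-11425/41986) = -3 - 11425/167944 = -515257/167944 ≈ -3.0680)
(-14273 - 1*(-24624)) - Z = (-14273 - 1*(-24624)) - 1*(-515257/167944) = (-14273 + 24624) + 515257/167944 = 10351 + 515257/167944 = 1738903601/167944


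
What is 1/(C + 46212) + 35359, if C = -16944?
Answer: 1034887213/29268 ≈ 35359.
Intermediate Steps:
1/(C + 46212) + 35359 = 1/(-16944 + 46212) + 35359 = 1/29268 + 35359 = 1034887213/29268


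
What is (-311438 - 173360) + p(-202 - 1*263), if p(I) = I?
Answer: -485263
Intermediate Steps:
(-311438 - 173360) + p(-202 - 1*263) = (-311438 - 173360) + (-202 - 1*263) = -484798 + (-202 - 263) = -484798 - 465 = -485263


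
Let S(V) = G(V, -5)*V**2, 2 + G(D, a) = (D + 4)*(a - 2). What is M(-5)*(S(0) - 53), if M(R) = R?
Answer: 265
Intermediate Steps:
G(D, a) = -2 + (-2 + a)*(4 + D) (G(D, a) = -2 + (D + 4)*(a - 2) = -2 + (4 + D)*(-2 + a) = -2 + (-2 + a)*(4 + D))
S(V) = V**2*(-30 - 7*V) (S(V) = (-10 - 2*V + 4*(-5) + V*(-5))*V**2 = (-10 - 2*V - 20 - 5*V)*V**2 = (-30 - 7*V)*V**2 = V**2*(-30 - 7*V))
M(-5)*(S(0) - 53) = -5*(0**2*(-30 - 7*0) - 53) = -5*(0*(-30 + 0) - 53) = -5*(0*(-30) - 53) = -5*(0 - 53) = -5*(-53) = 265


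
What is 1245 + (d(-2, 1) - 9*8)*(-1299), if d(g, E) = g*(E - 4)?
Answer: 86979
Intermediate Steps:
d(g, E) = g*(-4 + E)
1245 + (d(-2, 1) - 9*8)*(-1299) = 1245 + (-2*(-4 + 1) - 9*8)*(-1299) = 1245 + (-2*(-3) - 72)*(-1299) = 1245 + (6 - 72)*(-1299) = 1245 - 66*(-1299) = 1245 + 85734 = 86979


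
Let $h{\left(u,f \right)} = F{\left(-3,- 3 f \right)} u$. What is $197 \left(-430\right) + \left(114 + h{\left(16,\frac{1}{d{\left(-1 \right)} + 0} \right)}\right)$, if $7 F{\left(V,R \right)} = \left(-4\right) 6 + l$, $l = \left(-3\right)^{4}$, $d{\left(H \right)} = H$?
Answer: $- \frac{591260}{7} \approx -84466.0$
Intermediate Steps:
$l = 81$
$F{\left(V,R \right)} = \frac{57}{7}$ ($F{\left(V,R \right)} = \frac{\left(-4\right) 6 + 81}{7} = \frac{-24 + 81}{7} = \frac{1}{7} \cdot 57 = \frac{57}{7}$)
$h{\left(u,f \right)} = \frac{57 u}{7}$
$197 \left(-430\right) + \left(114 + h{\left(16,\frac{1}{d{\left(-1 \right)} + 0} \right)}\right) = 197 \left(-430\right) + \left(114 + \frac{57}{7} \cdot 16\right) = -84710 + \left(114 + \frac{912}{7}\right) = -84710 + \frac{1710}{7} = - \frac{591260}{7}$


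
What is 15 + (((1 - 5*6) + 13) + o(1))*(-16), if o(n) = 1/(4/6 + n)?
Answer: 1307/5 ≈ 261.40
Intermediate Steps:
o(n) = 1/(⅔ + n) (o(n) = 1/(4*(⅙) + n) = 1/(⅔ + n))
15 + (((1 - 5*6) + 13) + o(1))*(-16) = 15 + (((1 - 5*6) + 13) + 3/(2 + 3*1))*(-16) = 15 + (((1 - 30) + 13) + 3/(2 + 3))*(-16) = 15 + ((-29 + 13) + 3/5)*(-16) = 15 + (-16 + 3*(⅕))*(-16) = 15 + (-16 + ⅗)*(-16) = 15 - 77/5*(-16) = 15 + 1232/5 = 1307/5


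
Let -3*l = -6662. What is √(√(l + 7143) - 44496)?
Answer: √(-400464 + 3*√84273)/3 ≈ 210.71*I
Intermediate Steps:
l = 6662/3 (l = -⅓*(-6662) = 6662/3 ≈ 2220.7)
√(√(l + 7143) - 44496) = √(√(6662/3 + 7143) - 44496) = √(√(28091/3) - 44496) = √(√84273/3 - 44496) = √(-44496 + √84273/3)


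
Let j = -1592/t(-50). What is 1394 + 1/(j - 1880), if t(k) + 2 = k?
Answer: 33514535/24042 ≈ 1394.0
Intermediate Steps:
t(k) = -2 + k
j = 398/13 (j = -1592/(-2 - 50) = -1592/(-52) = -1592*(-1/52) = 398/13 ≈ 30.615)
1394 + 1/(j - 1880) = 1394 + 1/(398/13 - 1880) = 1394 + 1/(-24042/13) = 1394 - 13/24042 = 33514535/24042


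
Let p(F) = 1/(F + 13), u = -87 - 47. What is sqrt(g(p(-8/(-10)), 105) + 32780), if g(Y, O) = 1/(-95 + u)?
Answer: sqrt(1719015751)/229 ≈ 181.05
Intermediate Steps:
u = -134
p(F) = 1/(13 + F)
g(Y, O) = -1/229 (g(Y, O) = 1/(-95 - 134) = 1/(-229) = -1/229)
sqrt(g(p(-8/(-10)), 105) + 32780) = sqrt(-1/229 + 32780) = sqrt(7506619/229) = sqrt(1719015751)/229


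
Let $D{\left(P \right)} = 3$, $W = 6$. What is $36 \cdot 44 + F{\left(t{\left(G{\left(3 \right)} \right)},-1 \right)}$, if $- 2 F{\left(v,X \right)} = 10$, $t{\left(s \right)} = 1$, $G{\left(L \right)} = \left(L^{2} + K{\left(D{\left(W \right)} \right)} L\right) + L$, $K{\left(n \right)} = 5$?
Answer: $1579$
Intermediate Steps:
$G{\left(L \right)} = L^{2} + 6 L$ ($G{\left(L \right)} = \left(L^{2} + 5 L\right) + L = L^{2} + 6 L$)
$F{\left(v,X \right)} = -5$ ($F{\left(v,X \right)} = \left(- \frac{1}{2}\right) 10 = -5$)
$36 \cdot 44 + F{\left(t{\left(G{\left(3 \right)} \right)},-1 \right)} = 36 \cdot 44 - 5 = 1584 - 5 = 1579$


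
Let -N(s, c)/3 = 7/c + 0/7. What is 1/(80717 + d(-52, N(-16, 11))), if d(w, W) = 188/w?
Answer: 13/1049274 ≈ 1.2390e-5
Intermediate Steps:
N(s, c) = -21/c (N(s, c) = -3*(7/c + 0/7) = -3*(7/c + 0*(⅐)) = -3*(7/c + 0) = -21/c)
1/(80717 + d(-52, N(-16, 11))) = 1/(80717 + 188/(-52)) = 1/(80717 + 188*(-1/52)) = 1/(80717 - 47/13) = 1/(1049274/13) = 13/1049274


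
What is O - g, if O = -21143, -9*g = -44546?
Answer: -234833/9 ≈ -26093.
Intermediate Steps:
g = 44546/9 (g = -⅑*(-44546) = 44546/9 ≈ 4949.6)
O - g = -21143 - 1*44546/9 = -21143 - 44546/9 = -234833/9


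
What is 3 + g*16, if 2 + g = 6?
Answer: 67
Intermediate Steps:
g = 4 (g = -2 + 6 = 4)
3 + g*16 = 3 + 4*16 = 3 + 64 = 67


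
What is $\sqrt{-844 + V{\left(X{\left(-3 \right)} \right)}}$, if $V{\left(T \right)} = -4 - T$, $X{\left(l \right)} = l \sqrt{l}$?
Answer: $\sqrt{-848 + 3 i \sqrt{3}} \approx 0.08922 + 29.121 i$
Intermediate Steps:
$X{\left(l \right)} = l^{\frac{3}{2}}$
$\sqrt{-844 + V{\left(X{\left(-3 \right)} \right)}} = \sqrt{-844 - \left(4 + \left(-3\right)^{\frac{3}{2}}\right)} = \sqrt{-844 - \left(4 - 3 i \sqrt{3}\right)} = \sqrt{-848 + 3 i \sqrt{3}}$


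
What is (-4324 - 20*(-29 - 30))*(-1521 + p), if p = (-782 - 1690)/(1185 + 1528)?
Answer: 12981403080/2713 ≈ 4.7849e+6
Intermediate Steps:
p = -2472/2713 ≈ -0.91117
(-4324 - 20*(-29 - 30))*(-1521 + p) = (-4324 - 20*(-29 - 30))*(-1521 - 2472/2713) = (-4324 - 20*(-59))*(-4128945/2713) = (-4324 + 1180)*(-4128945/2713) = -3144*(-4128945/2713) = 12981403080/2713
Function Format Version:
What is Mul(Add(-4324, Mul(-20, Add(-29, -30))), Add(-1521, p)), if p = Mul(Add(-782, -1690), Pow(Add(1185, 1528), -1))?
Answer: Rational(12981403080, 2713) ≈ 4.7849e+6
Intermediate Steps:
p = Rational(-2472, 2713) (p = Mul(-2472, Pow(2713, -1)) = Mul(-2472, Rational(1, 2713)) = Rational(-2472, 2713) ≈ -0.91117)
Mul(Add(-4324, Mul(-20, Add(-29, -30))), Add(-1521, p)) = Mul(Add(-4324, Mul(-20, Add(-29, -30))), Add(-1521, Rational(-2472, 2713))) = Mul(Add(-4324, Mul(-20, -59)), Rational(-4128945, 2713)) = Mul(Add(-4324, 1180), Rational(-4128945, 2713)) = Mul(-3144, Rational(-4128945, 2713)) = Rational(12981403080, 2713)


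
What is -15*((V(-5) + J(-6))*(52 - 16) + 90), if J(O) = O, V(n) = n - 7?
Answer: 8370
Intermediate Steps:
V(n) = -7 + n
-15*((V(-5) + J(-6))*(52 - 16) + 90) = -15*(((-7 - 5) - 6)*(52 - 16) + 90) = -15*((-12 - 6)*36 + 90) = -15*(-18*36 + 90) = -15*(-648 + 90) = -15*(-558) = 8370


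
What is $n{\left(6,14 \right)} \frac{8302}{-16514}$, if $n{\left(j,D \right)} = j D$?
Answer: $- \frac{348684}{8257} \approx -42.229$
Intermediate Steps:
$n{\left(j,D \right)} = D j$
$n{\left(6,14 \right)} \frac{8302}{-16514} = 14 \cdot 6 \frac{8302}{-16514} = 84 \cdot 8302 \left(- \frac{1}{16514}\right) = 84 \left(- \frac{4151}{8257}\right) = - \frac{348684}{8257}$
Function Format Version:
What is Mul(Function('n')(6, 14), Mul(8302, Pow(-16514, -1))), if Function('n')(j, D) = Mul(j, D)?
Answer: Rational(-348684, 8257) ≈ -42.229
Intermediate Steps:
Function('n')(j, D) = Mul(D, j)
Mul(Function('n')(6, 14), Mul(8302, Pow(-16514, -1))) = Mul(Mul(14, 6), Mul(8302, Pow(-16514, -1))) = Mul(84, Mul(8302, Rational(-1, 16514))) = Mul(84, Rational(-4151, 8257)) = Rational(-348684, 8257)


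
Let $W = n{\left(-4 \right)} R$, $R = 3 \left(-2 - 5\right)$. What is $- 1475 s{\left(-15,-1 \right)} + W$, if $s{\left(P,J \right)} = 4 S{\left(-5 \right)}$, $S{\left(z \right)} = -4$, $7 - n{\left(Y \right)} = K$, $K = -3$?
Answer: $23390$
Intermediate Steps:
$R = -21$ ($R = 3 \left(-7\right) = -21$)
$n{\left(Y \right)} = 10$ ($n{\left(Y \right)} = 7 - -3 = 7 + 3 = 10$)
$s{\left(P,J \right)} = -16$ ($s{\left(P,J \right)} = 4 \left(-4\right) = -16$)
$W = -210$ ($W = 10 \left(-21\right) = -210$)
$- 1475 s{\left(-15,-1 \right)} + W = \left(-1475\right) \left(-16\right) - 210 = 23600 - 210 = 23390$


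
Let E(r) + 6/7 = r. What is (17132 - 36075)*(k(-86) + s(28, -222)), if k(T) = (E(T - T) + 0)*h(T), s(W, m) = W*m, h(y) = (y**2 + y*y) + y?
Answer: 2495702364/7 ≈ 3.5653e+8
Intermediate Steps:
h(y) = y + 2*y**2 (h(y) = (y**2 + y**2) + y = 2*y**2 + y = y + 2*y**2)
E(r) = -6/7 + r
k(T) = -6*T*(1 + 2*T)/7 (k(T) = ((-6/7 + (T - T)) + 0)*(T*(1 + 2*T)) = ((-6/7 + 0) + 0)*(T*(1 + 2*T)) = (-6/7 + 0)*(T*(1 + 2*T)) = -6*T*(1 + 2*T)/7)
(17132 - 36075)*(k(-86) + s(28, -222)) = (17132 - 36075)*(-6/7*(-86)*(1 + 2*(-86)) + 28*(-222)) = -18943*(-6/7*(-86)*(1 - 172) - 6216) = -18943*(-6/7*(-86)*(-171) - 6216) = -18943*(-88236/7 - 6216) = -18943*(-131748/7) = 2495702364/7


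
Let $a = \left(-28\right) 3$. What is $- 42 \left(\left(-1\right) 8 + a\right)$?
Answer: $3864$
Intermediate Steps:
$a = -84$
$- 42 \left(\left(-1\right) 8 + a\right) = - 42 \left(\left(-1\right) 8 - 84\right) = - 42 \left(-8 - 84\right) = \left(-42\right) \left(-92\right) = 3864$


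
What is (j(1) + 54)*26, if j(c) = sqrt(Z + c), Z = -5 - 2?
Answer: 1404 + 26*I*sqrt(6) ≈ 1404.0 + 63.687*I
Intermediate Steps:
Z = -7
j(c) = sqrt(-7 + c)
(j(1) + 54)*26 = (sqrt(-7 + 1) + 54)*26 = (sqrt(-6) + 54)*26 = (I*sqrt(6) + 54)*26 = (54 + I*sqrt(6))*26 = 1404 + 26*I*sqrt(6)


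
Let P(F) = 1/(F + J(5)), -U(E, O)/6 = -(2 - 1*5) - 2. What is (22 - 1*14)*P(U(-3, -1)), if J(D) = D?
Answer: -8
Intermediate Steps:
U(E, O) = -6 (U(E, O) = -6*(-(2 - 1*5) - 2) = -6*(-(2 - 5) - 2) = -6*(-1*(-3) - 2) = -6*(3 - 2) = -6*1 = -6)
P(F) = 1/(5 + F) (P(F) = 1/(F + 5) = 1/(5 + F))
(22 - 1*14)*P(U(-3, -1)) = (22 - 1*14)/(5 - 6) = (22 - 14)/(-1) = 8*(-1) = -8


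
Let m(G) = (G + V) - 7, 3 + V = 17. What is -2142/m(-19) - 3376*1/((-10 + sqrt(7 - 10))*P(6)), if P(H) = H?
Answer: 144073/618 + 1688*I*sqrt(3)/309 ≈ 233.13 + 9.4618*I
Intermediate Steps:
V = 14 (V = -3 + 17 = 14)
m(G) = 7 + G (m(G) = (G + 14) - 7 = (14 + G) - 7 = 7 + G)
-2142/m(-19) - 3376*1/((-10 + sqrt(7 - 10))*P(6)) = -2142/(7 - 19) - 3376*1/(6*(-10 + sqrt(7 - 10))) = -2142/(-12) - 3376*1/(6*(-10 + sqrt(-3))) = -2142*(-1/12) - 3376*1/(6*(-10 + I*sqrt(3))) = 357/2 - 3376/(-60 + 6*I*sqrt(3))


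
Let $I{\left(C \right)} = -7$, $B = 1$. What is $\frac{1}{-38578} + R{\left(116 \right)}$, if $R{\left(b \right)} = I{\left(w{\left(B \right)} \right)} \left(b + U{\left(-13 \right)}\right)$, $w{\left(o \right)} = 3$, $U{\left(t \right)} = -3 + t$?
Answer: $- \frac{27004601}{38578} \approx -700.0$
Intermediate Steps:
$R{\left(b \right)} = 112 - 7 b$ ($R{\left(b \right)} = - 7 \left(b - 16\right) = - 7 \left(-16 + b\right) = 112 - 7 b$)
$\frac{1}{-38578} + R{\left(116 \right)} = \frac{1}{-38578} + \left(112 - 812\right) = - \frac{1}{38578} + \left(112 - 812\right) = - \frac{1}{38578} - 700 = - \frac{27004601}{38578}$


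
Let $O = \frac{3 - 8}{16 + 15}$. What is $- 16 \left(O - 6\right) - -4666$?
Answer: $\frac{147702}{31} \approx 4764.6$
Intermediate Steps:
$O = - \frac{5}{31}$ ($O = \frac{3 - 8}{31} = \left(-5\right) \frac{1}{31} = - \frac{5}{31} \approx -0.16129$)
$- 16 \left(O - 6\right) - -4666 = - 16 \left(- \frac{5}{31} - 6\right) - -4666 = \left(-16\right) \left(- \frac{191}{31}\right) + 4666 = \frac{3056}{31} + 4666 = \frac{147702}{31}$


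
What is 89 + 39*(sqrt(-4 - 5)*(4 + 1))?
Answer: 89 + 585*I ≈ 89.0 + 585.0*I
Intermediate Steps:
89 + 39*(sqrt(-4 - 5)*(4 + 1)) = 89 + 39*(sqrt(-9)*5) = 89 + 39*((3*I)*5) = 89 + 39*(15*I) = 89 + 585*I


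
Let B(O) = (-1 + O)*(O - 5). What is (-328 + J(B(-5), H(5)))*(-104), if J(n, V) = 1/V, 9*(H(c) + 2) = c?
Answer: 34184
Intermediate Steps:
B(O) = (-1 + O)*(-5 + O)
H(c) = -2 + c/9
(-328 + J(B(-5), H(5)))*(-104) = (-328 + 1/(-2 + (1/9)*5))*(-104) = (-328 + 1/(-2 + 5/9))*(-104) = (-328 + 1/(-13/9))*(-104) = (-328 - 9/13)*(-104) = -4273/13*(-104) = 34184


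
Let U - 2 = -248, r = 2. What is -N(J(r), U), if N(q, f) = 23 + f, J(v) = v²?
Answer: 223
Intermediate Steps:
U = -246 (U = 2 - 248 = -246)
-N(J(r), U) = -(23 - 246) = -1*(-223) = 223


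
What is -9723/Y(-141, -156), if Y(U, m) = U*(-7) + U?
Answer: -3241/282 ≈ -11.493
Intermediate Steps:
Y(U, m) = -6*U (Y(U, m) = -7*U + U = -6*U)
-9723/Y(-141, -156) = -9723/((-6*(-141))) = -9723/846 = -9723*1/846 = -3241/282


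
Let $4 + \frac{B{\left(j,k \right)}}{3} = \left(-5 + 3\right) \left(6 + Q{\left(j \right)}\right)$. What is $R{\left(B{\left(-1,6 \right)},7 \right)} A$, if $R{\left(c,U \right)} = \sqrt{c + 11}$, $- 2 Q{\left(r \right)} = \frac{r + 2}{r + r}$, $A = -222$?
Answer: $- 111 i \sqrt{154} \approx - 1377.5 i$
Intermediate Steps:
$Q{\left(r \right)} = - \frac{2 + r}{4 r}$ ($Q{\left(r \right)} = - \frac{\left(r + 2\right) \frac{1}{r + r}}{2} = - \frac{\left(2 + r\right) \frac{1}{2 r}}{2} = - \frac{\frac{1}{2} \frac{1}{r} \left(2 + r\right)}{2} = - \frac{2 + r}{4 r}$)
$B{\left(j,k \right)} = -48 - \frac{3 \left(-2 - j\right)}{2 j}$ ($B{\left(j,k \right)} = -12 + 3 \left(-5 + 3\right) \left(6 + \frac{-2 - j}{4 j}\right) = -12 + 3 \left(- 2 \left(6 + \frac{-2 - j}{4 j}\right)\right) = -12 + 3 \left(-12 - \frac{-2 - j}{2 j}\right) = -12 - \left(36 + \frac{3 \left(-2 - j\right)}{2 j}\right) = -48 - \frac{3 \left(-2 - j\right)}{2 j}$)
$R{\left(c,U \right)} = \sqrt{11 + c}$
$R{\left(B{\left(-1,6 \right)},7 \right)} A = \sqrt{11 - \left(\frac{93}{2} - \frac{3}{-1}\right)} \left(-222\right) = \sqrt{11 + \left(- \frac{93}{2} + 3 \left(-1\right)\right)} \left(-222\right) = \sqrt{11 - \frac{99}{2}} \left(-222\right) = \sqrt{- \frac{77}{2}} \left(-222\right) = \frac{i \sqrt{154}}{2} \left(-222\right) = - 111 i \sqrt{154}$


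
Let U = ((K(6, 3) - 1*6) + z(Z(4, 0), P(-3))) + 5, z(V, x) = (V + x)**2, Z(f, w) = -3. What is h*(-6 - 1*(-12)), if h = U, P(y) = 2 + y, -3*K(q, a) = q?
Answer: 78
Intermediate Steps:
K(q, a) = -q/3
U = 13 (U = ((-1/3*6 - 1*6) + (-3 + (2 - 3))**2) + 5 = ((-2 - 6) + (-3 - 1)**2) + 5 = (-8 + (-4)**2) + 5 = (-8 + 16) + 5 = 8 + 5 = 13)
h = 13
h*(-6 - 1*(-12)) = 13*(-6 - 1*(-12)) = 13*(-6 + 12) = 13*6 = 78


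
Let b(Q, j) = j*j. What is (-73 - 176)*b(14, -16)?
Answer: -63744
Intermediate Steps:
b(Q, j) = j²
(-73 - 176)*b(14, -16) = (-73 - 176)*(-16)² = -249*256 = -63744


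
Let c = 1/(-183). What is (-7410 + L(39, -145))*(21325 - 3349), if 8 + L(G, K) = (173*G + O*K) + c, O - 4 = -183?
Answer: 27724810232/61 ≈ 4.5450e+8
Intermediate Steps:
O = -179 (O = 4 - 183 = -179)
c = -1/183 ≈ -0.0054645
L(G, K) = -1465/183 - 179*K + 173*G (L(G, K) = -8 + ((173*G - 179*K) - 1/183) = -8 + ((-179*K + 173*G) - 1/183) = -8 + (-1/183 - 179*K + 173*G) = -1465/183 - 179*K + 173*G)
(-7410 + L(39, -145))*(21325 - 3349) = (-7410 + (-1465/183 - 179*(-145) + 173*39))*(21325 - 3349) = (-7410 + (-1465/183 + 25955 + 6747))*17976 = (-7410 + 5983001/183)*17976 = (4626971/183)*17976 = 27724810232/61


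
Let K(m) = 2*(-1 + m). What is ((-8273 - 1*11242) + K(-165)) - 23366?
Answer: -43213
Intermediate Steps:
K(m) = -2 + 2*m
((-8273 - 1*11242) + K(-165)) - 23366 = ((-8273 - 1*11242) + (-2 + 2*(-165))) - 23366 = ((-8273 - 11242) + (-2 - 330)) - 23366 = (-19515 - 332) - 23366 = -19847 - 23366 = -43213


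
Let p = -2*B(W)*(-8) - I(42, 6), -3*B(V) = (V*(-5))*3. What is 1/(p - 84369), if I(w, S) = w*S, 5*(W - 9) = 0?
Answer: -1/83901 ≈ -1.1919e-5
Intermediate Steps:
W = 9 (W = 9 + (1/5)*0 = 9 + 0 = 9)
B(V) = 5*V (B(V) = -V*(-5)*3/3 = -(-5*V)*3/3 = -(-5)*V = 5*V)
I(w, S) = S*w
p = 468 (p = -10*9*(-8) - 6*42 = -2*45*(-8) - 1*252 = -90*(-8) - 252 = 720 - 252 = 468)
1/(p - 84369) = 1/(468 - 84369) = 1/(-83901) = -1/83901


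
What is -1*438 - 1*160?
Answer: -598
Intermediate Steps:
-1*438 - 1*160 = -438 - 160 = -598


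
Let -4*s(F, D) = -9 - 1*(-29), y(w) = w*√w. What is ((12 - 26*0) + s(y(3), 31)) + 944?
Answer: 951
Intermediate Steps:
y(w) = w^(3/2)
s(F, D) = -5 (s(F, D) = -(-9 - 1*(-29))/4 = -(-9 + 29)/4 = -¼*20 = -5)
((12 - 26*0) + s(y(3), 31)) + 944 = ((12 - 26*0) - 5) + 944 = ((12 + 0) - 5) + 944 = (12 - 5) + 944 = 7 + 944 = 951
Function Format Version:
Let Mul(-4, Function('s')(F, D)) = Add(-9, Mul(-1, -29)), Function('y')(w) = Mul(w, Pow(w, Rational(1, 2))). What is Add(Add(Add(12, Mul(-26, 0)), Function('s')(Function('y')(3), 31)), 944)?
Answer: 951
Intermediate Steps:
Function('y')(w) = Pow(w, Rational(3, 2))
Function('s')(F, D) = -5 (Function('s')(F, D) = Mul(Rational(-1, 4), Add(-9, Mul(-1, -29))) = Mul(Rational(-1, 4), Add(-9, 29)) = Mul(Rational(-1, 4), 20) = -5)
Add(Add(Add(12, Mul(-26, 0)), Function('s')(Function('y')(3), 31)), 944) = Add(Add(Add(12, Mul(-26, 0)), -5), 944) = Add(Add(Add(12, 0), -5), 944) = Add(Add(12, -5), 944) = Add(7, 944) = 951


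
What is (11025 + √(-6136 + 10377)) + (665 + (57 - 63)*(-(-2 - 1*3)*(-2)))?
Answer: 11750 + √4241 ≈ 11815.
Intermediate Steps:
(11025 + √(-6136 + 10377)) + (665 + (57 - 63)*(-(-2 - 1*3)*(-2))) = (11025 + √4241) + (665 - 6*(-(-2 - 3))*(-2)) = (11025 + √4241) + (665 - 6*(-1*(-5))*(-2)) = (11025 + √4241) + (665 - 30*(-2)) = (11025 + √4241) + (665 - 6*(-10)) = (11025 + √4241) + (665 + 60) = (11025 + √4241) + 725 = 11750 + √4241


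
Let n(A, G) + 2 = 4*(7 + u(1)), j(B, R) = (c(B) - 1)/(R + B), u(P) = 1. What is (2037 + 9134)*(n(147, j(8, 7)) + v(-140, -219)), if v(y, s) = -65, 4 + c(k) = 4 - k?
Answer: -390985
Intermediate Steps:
c(k) = -k (c(k) = -4 + (4 - k) = -k)
j(B, R) = (-1 - B)/(B + R) (j(B, R) = (-B - 1)/(R + B) = (-1 - B)/(B + R))
n(A, G) = 30 (n(A, G) = -2 + 4*(7 + 1) = -2 + 4*8 = -2 + 32 = 30)
(2037 + 9134)*(n(147, j(8, 7)) + v(-140, -219)) = (2037 + 9134)*(30 - 65) = 11171*(-35) = -390985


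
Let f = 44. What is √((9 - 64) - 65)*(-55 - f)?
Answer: -198*I*√30 ≈ -1084.5*I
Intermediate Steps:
√((9 - 64) - 65)*(-55 - f) = √((9 - 64) - 65)*(-55 - 1*44) = √(-55 - 65)*(-55 - 44) = √(-120)*(-99) = (2*I*√30)*(-99) = -198*I*√30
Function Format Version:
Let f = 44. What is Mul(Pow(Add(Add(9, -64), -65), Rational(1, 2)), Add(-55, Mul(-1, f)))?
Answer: Mul(-198, I, Pow(30, Rational(1, 2))) ≈ Mul(-1084.5, I)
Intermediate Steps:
Mul(Pow(Add(Add(9, -64), -65), Rational(1, 2)), Add(-55, Mul(-1, f))) = Mul(Pow(Add(Add(9, -64), -65), Rational(1, 2)), Add(-55, Mul(-1, 44))) = Mul(Pow(Add(-55, -65), Rational(1, 2)), Add(-55, -44)) = Mul(Pow(-120, Rational(1, 2)), -99) = Mul(Mul(2, I, Pow(30, Rational(1, 2))), -99) = Mul(-198, I, Pow(30, Rational(1, 2)))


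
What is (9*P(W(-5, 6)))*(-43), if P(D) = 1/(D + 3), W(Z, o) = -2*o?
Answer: 43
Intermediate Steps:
P(D) = 1/(3 + D)
(9*P(W(-5, 6)))*(-43) = (9/(3 - 2*6))*(-43) = (9/(3 - 12))*(-43) = (9/(-9))*(-43) = (9*(-1/9))*(-43) = -1*(-43) = 43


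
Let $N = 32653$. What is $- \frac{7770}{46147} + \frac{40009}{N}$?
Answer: $\frac{1592581513}{1506837991} \approx 1.0569$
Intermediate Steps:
$- \frac{7770}{46147} + \frac{40009}{N} = - \frac{7770}{46147} + \frac{40009}{32653} = \frac{1592581513}{1506837991}$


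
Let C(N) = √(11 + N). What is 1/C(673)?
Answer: √19/114 ≈ 0.038236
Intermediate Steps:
1/C(673) = 1/(√(11 + 673)) = 1/(√684) = 1/(6*√19) = √19/114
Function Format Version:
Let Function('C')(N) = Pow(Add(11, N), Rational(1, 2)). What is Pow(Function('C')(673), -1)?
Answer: Mul(Rational(1, 114), Pow(19, Rational(1, 2))) ≈ 0.038236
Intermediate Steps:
Pow(Function('C')(673), -1) = Pow(Pow(Add(11, 673), Rational(1, 2)), -1) = Pow(Pow(684, Rational(1, 2)), -1) = Pow(Mul(6, Pow(19, Rational(1, 2))), -1) = Mul(Rational(1, 114), Pow(19, Rational(1, 2)))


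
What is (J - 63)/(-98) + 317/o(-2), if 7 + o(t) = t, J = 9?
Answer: -15290/441 ≈ -34.671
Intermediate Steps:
o(t) = -7 + t
(J - 63)/(-98) + 317/o(-2) = (9 - 63)/(-98) + 317/(-7 - 2) = -54*(-1/98) + 317/(-9) = 27/49 + 317*(-⅑) = 27/49 - 317/9 = -15290/441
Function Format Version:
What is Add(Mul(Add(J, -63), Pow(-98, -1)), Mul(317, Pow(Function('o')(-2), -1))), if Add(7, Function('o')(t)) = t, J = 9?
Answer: Rational(-15290, 441) ≈ -34.671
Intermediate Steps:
Function('o')(t) = Add(-7, t)
Add(Mul(Add(J, -63), Pow(-98, -1)), Mul(317, Pow(Function('o')(-2), -1))) = Add(Mul(Add(9, -63), Pow(-98, -1)), Mul(317, Pow(Add(-7, -2), -1))) = Add(Mul(-54, Rational(-1, 98)), Mul(317, Pow(-9, -1))) = Add(Rational(27, 49), Mul(317, Rational(-1, 9))) = Add(Rational(27, 49), Rational(-317, 9)) = Rational(-15290, 441)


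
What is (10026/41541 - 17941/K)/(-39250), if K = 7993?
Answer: 221716421/4344153536750 ≈ 5.1038e-5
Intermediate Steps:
(10026/41541 - 17941/K)/(-39250) = (10026/41541 - 17941/7993)/(-39250) = (10026*(1/41541) - 17941*1/7993)*(-1/39250) = (3342/13847 - 17941/7993)*(-1/39250) = -221716421/110679071*(-1/39250) = 221716421/4344153536750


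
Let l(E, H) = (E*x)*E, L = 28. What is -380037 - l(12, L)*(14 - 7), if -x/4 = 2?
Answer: -371973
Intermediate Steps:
x = -8 (x = -4*2 = -8)
l(E, H) = -8*E² (l(E, H) = (E*(-8))*E = (-8*E)*E = -8*E²)
-380037 - l(12, L)*(14 - 7) = -380037 - (-8*12²)*(14 - 7) = -380037 - (-8*144)*7 = -380037 - (-1152)*7 = -380037 - 1*(-8064) = -380037 + 8064 = -371973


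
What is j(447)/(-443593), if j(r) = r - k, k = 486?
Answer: 39/443593 ≈ 8.7918e-5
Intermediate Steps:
j(r) = -486 + r (j(r) = r - 1*486 = r - 486 = -486 + r)
j(447)/(-443593) = (-486 + 447)/(-443593) = -39*(-1/443593) = 39/443593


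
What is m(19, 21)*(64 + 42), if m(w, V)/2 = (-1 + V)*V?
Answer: 89040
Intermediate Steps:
m(w, V) = 2*V*(-1 + V) (m(w, V) = 2*((-1 + V)*V) = 2*(V*(-1 + V)) = 2*V*(-1 + V))
m(19, 21)*(64 + 42) = (2*21*(-1 + 21))*(64 + 42) = (2*21*20)*106 = 840*106 = 89040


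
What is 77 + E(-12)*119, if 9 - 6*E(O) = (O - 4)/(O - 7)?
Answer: 27223/114 ≈ 238.80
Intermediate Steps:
E(O) = 3/2 - (-4 + O)/(6*(-7 + O)) (E(O) = 3/2 - (O - 4)/(6*(O - 7)) = 3/2 - (-4 + O)/(6*(-7 + O)))
77 + E(-12)*119 = 77 + ((-59 + 8*(-12))/(6*(-7 - 12)))*119 = 77 + ((1/6)*(-59 - 96)/(-19))*119 = 77 + ((1/6)*(-1/19)*(-155))*119 = 77 + (155/114)*119 = 77 + 18445/114 = 27223/114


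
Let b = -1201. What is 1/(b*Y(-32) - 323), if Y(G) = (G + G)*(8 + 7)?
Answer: 1/1152637 ≈ 8.6758e-7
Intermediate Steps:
Y(G) = 30*G (Y(G) = (2*G)*15 = 30*G)
1/(b*Y(-32) - 323) = 1/(-36030*(-32) - 323) = 1/(-1201*(-960) - 323) = 1/(1152960 - 323) = 1/1152637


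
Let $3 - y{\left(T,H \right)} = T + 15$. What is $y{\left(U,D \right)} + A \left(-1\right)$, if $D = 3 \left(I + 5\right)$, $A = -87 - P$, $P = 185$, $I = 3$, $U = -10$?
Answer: $270$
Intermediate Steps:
$A = -272$ ($A = -87 - 185 = -272$)
$D = 24$ ($D = 3 \left(3 + 5\right) = 3 \cdot 8 = 24$)
$y{\left(T,H \right)} = -12 - T$ ($y{\left(T,H \right)} = 3 - \left(T + 15\right) = 3 - \left(15 + T\right) = -12 - T$)
$y{\left(U,D \right)} + A \left(-1\right) = \left(-12 - -10\right) - -272 = \left(-12 + 10\right) + 272 = -2 + 272 = 270$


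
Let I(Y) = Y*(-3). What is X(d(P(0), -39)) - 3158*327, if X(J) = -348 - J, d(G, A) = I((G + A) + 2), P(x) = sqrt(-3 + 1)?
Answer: -1033125 + 3*I*sqrt(2) ≈ -1.0331e+6 + 4.2426*I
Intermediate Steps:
P(x) = I*sqrt(2) (P(x) = sqrt(-2) = I*sqrt(2))
I(Y) = -3*Y
d(G, A) = -6 - 3*A - 3*G (d(G, A) = -3*((G + A) + 2) = -3*((A + G) + 2) = -3*(2 + A + G) = -6 - 3*A - 3*G)
X(d(P(0), -39)) - 3158*327 = (-348 - (-6 - 3*(-39) - 3*I*sqrt(2))) - 3158*327 = (-348 - (-6 + 117 - 3*I*sqrt(2))) - 1*1032666 = (-348 - (111 - 3*I*sqrt(2))) - 1032666 = (-348 + (-111 + 3*I*sqrt(2))) - 1032666 = (-459 + 3*I*sqrt(2)) - 1032666 = -1033125 + 3*I*sqrt(2)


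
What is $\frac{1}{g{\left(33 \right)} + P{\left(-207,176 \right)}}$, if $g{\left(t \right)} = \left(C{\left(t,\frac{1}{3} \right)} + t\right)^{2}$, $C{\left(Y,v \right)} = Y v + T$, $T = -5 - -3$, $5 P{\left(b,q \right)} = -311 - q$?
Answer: $\frac{5}{8333} \approx 0.00060002$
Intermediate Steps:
$P{\left(b,q \right)} = - \frac{311}{5} - \frac{q}{5}$ ($P{\left(b,q \right)} = \frac{-311 - q}{5} = - \frac{311}{5} - \frac{q}{5}$)
$T = -2$ ($T = -5 + 3 = -2$)
$C{\left(Y,v \right)} = -2 + Y v$ ($C{\left(Y,v \right)} = Y v - 2 = -2 + Y v$)
$g{\left(t \right)} = \left(-2 + \frac{4 t}{3}\right)^{2}$ ($g{\left(t \right)} = \left(\left(-2 + \frac{t}{3}\right) + t\right)^{2} = \left(-2 + \frac{4 t}{3}\right)^{2}$)
$\frac{1}{g{\left(33 \right)} + P{\left(-207,176 \right)}} = \frac{1}{\frac{4 \left(-3 + 2 \cdot 33\right)^{2}}{9} - \frac{487}{5}} = \frac{1}{\frac{4 \left(-3 + 66\right)^{2}}{9} - \frac{487}{5}} = \frac{1}{\frac{4 \cdot 63^{2}}{9} - \frac{487}{5}} = \frac{1}{\frac{4}{9} \cdot 3969 - \frac{487}{5}} = \frac{1}{1764 - \frac{487}{5}} = \frac{1}{\frac{8333}{5}} = \frac{5}{8333}$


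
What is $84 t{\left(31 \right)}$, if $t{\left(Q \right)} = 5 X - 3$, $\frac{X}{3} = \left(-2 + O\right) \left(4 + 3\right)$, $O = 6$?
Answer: $35028$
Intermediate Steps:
$X = 84$ ($X = 3 \left(-2 + 6\right) \left(4 + 3\right) = 3 \cdot 4 \cdot 7 = 3 \cdot 28 = 84$)
$t{\left(Q \right)} = 417$ ($t{\left(Q \right)} = 5 \cdot 84 - 3 = 420 - 3 = 417$)
$84 t{\left(31 \right)} = 84 \cdot 417 = 35028$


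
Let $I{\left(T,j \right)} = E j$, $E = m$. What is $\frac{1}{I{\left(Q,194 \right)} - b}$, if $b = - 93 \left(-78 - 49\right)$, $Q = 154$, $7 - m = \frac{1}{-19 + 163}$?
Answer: $- \frac{72}{752713} \approx -9.5654 \cdot 10^{-5}$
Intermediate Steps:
$m = \frac{1007}{144}$ ($m = 7 - \frac{1}{-19 + 163} = 7 - \frac{1}{144} = \frac{1007}{144} \approx 6.9931$)
$E = \frac{1007}{144} \approx 6.9931$
$b = 11811$ ($b = \left(-93\right) \left(-127\right) = 11811$)
$I{\left(T,j \right)} = \frac{1007 j}{144}$
$\frac{1}{I{\left(Q,194 \right)} - b} = \frac{1}{\frac{1007}{144} \cdot 194 - 11811} = \frac{1}{\frac{97679}{72} - 11811} = \frac{1}{- \frac{752713}{72}} = - \frac{72}{752713}$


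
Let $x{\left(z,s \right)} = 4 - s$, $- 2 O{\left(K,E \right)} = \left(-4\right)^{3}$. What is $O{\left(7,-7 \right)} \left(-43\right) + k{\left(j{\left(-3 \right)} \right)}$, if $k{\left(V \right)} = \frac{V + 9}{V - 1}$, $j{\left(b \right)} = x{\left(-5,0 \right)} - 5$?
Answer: $-1380$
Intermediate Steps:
$O{\left(K,E \right)} = 32$ ($O{\left(K,E \right)} = - \frac{\left(-4\right)^{3}}{2} = \left(- \frac{1}{2}\right) \left(-64\right) = 32$)
$j{\left(b \right)} = -1$ ($j{\left(b \right)} = \left(4 - 0\right) - 5 = \left(4 + 0\right) - 5 = 4 - 5 = -1$)
$k{\left(V \right)} = \frac{9 + V}{-1 + V}$
$O{\left(7,-7 \right)} \left(-43\right) + k{\left(j{\left(-3 \right)} \right)} = 32 \left(-43\right) + \frac{9 - 1}{-1 - 1} = -1376 + \frac{1}{-2} \cdot 8 = -1376 - 4 = -1380$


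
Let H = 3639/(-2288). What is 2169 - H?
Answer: 4966311/2288 ≈ 2170.6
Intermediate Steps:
H = -3639/2288 (H = 3639*(-1/2288) = -3639/2288 ≈ -1.5905)
2169 - H = 2169 - 1*(-3639/2288) = 2169 + 3639/2288 = 4966311/2288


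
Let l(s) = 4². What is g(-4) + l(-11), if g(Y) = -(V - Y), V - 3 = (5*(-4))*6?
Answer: 129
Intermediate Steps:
V = -117 (V = 3 + (5*(-4))*6 = 3 - 20*6 = 3 - 120 = -117)
l(s) = 16
g(Y) = 117 + Y (g(Y) = -(-117 - Y) = 117 + Y)
g(-4) + l(-11) = (117 - 4) + 16 = 113 + 16 = 129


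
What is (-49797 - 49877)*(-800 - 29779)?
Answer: 3047931246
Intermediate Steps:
(-49797 - 49877)*(-800 - 29779) = -99674*(-30579) = 3047931246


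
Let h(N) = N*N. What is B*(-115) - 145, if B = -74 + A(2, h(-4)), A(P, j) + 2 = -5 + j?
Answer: 7330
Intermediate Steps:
h(N) = N²
A(P, j) = -7 + j (A(P, j) = -2 + (-5 + j) = -7 + j)
B = -65 (B = -74 + (-7 + (-4)²) = -74 + (-7 + 16) = -74 + 9 = -65)
B*(-115) - 145 = -65*(-115) - 145 = 7475 - 145 = 7330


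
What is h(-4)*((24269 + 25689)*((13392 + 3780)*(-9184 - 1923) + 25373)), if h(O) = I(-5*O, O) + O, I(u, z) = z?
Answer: 76217535845584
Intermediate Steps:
h(O) = 2*O (h(O) = O + O = 2*O)
h(-4)*((24269 + 25689)*((13392 + 3780)*(-9184 - 1923) + 25373)) = (2*(-4))*((24269 + 25689)*((13392 + 3780)*(-9184 - 1923) + 25373)) = -399664*(17172*(-11107) + 25373) = -399664*(-190729404 + 25373) = -399664*(-190704031) = -8*(-9527191980698) = 76217535845584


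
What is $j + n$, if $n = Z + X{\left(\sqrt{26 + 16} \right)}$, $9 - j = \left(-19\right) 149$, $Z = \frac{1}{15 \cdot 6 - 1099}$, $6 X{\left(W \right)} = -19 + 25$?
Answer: $\frac{2866568}{1009} \approx 2841.0$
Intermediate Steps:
$X{\left(W \right)} = 1$ ($X{\left(W \right)} = \frac{-19 + 25}{6} = \frac{1}{6} \cdot 6 = 1$)
$Z = - \frac{1}{1009}$ ($Z = \frac{1}{90 - 1099} = \frac{1}{-1009} = - \frac{1}{1009} \approx -0.00099108$)
$j = 2840$ ($j = 9 - \left(-19\right) 149 = 9 - -2831 = 9 + 2831 = 2840$)
$n = \frac{1008}{1009}$ ($n = - \frac{1}{1009} + 1 = \frac{1008}{1009} \approx 0.99901$)
$j + n = 2840 + \frac{1008}{1009} = \frac{2866568}{1009}$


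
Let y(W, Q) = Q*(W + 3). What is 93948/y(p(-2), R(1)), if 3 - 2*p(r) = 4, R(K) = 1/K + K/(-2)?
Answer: 375792/5 ≈ 75158.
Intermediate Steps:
R(K) = 1/K - K/2 (R(K) = 1/K + K*(-½) = 1/K - K/2)
p(r) = -½ (p(r) = 3/2 - ½*4 = 3/2 - 2 = -½)
y(W, Q) = Q*(3 + W)
93948/y(p(-2), R(1)) = 93948/(((1/1 - ½*1)*(3 - ½))) = 93948/(((1 - ½)*(5/2))) = 93948/(((½)*(5/2))) = 93948/(5/4) = 93948*(⅘) = 375792/5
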